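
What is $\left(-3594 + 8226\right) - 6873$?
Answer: $-2241$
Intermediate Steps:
$\left(-3594 + 8226\right) - 6873 = 4632 - 6873 = -2241$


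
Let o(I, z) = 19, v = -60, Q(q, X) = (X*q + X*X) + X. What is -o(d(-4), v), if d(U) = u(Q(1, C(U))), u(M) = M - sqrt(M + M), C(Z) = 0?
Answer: -19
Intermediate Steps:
Q(q, X) = X + X**2 + X*q (Q(q, X) = (X*q + X**2) + X = (X**2 + X*q) + X = X + X**2 + X*q)
u(M) = M - sqrt(2)*sqrt(M) (u(M) = M - sqrt(2*M) = M - sqrt(2)*sqrt(M))
d(U) = 0 (d(U) = 0*(1 + 0 + 1) - sqrt(2)*sqrt(0*(1 + 0 + 1)) = 0*2 - sqrt(2)*sqrt(0*2) = 0 - sqrt(2)*sqrt(0) = 0 - 1*sqrt(2)*0 = 0 + 0 = 0)
-o(d(-4), v) = -1*19 = -19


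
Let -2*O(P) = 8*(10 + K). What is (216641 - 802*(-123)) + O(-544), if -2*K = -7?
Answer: 315233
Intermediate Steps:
K = 7/2 (K = -1/2*(-7) = 7/2 ≈ 3.5000)
O(P) = -54 (O(P) = -4*(10 + 7/2) = -4*27/2 = -1/2*108 = -54)
(216641 - 802*(-123)) + O(-544) = (216641 - 802*(-123)) - 54 = (216641 + 98646) - 54 = 315287 - 54 = 315233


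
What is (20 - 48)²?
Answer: 784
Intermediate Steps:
(20 - 48)² = (-28)² = 784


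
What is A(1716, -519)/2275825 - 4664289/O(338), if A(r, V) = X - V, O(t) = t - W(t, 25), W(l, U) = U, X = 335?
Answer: -10615105246123/712333225 ≈ -14902.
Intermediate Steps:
O(t) = -25 + t (O(t) = t - 1*25 = t - 25 = -25 + t)
A(r, V) = 335 - V
A(1716, -519)/2275825 - 4664289/O(338) = (335 - 1*(-519))/2275825 - 4664289/(-25 + 338) = (335 + 519)*(1/2275825) - 4664289/313 = 854*(1/2275825) - 4664289*1/313 = 854/2275825 - 4664289/313 = -10615105246123/712333225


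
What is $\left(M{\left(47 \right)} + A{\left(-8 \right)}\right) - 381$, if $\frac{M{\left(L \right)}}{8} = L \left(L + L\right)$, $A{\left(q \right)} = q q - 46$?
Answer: $34981$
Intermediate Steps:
$A{\left(q \right)} = -46 + q^{2}$ ($A{\left(q \right)} = q^{2} - 46 = -46 + q^{2}$)
$M{\left(L \right)} = 16 L^{2}$ ($M{\left(L \right)} = 8 L \left(L + L\right) = 8 L 2 L = 8 \cdot 2 L^{2} = 16 L^{2}$)
$\left(M{\left(47 \right)} + A{\left(-8 \right)}\right) - 381 = \left(16 \cdot 47^{2} - \left(46 - \left(-8\right)^{2}\right)\right) - 381 = \left(16 \cdot 2209 + \left(-46 + 64\right)\right) - 381 = \left(35344 + 18\right) - 381 = 35362 - 381 = 34981$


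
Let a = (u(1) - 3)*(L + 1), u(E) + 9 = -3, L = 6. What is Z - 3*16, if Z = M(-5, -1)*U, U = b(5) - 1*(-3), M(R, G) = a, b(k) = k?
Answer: -888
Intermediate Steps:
u(E) = -12 (u(E) = -9 - 3 = -12)
a = -105 (a = (-12 - 3)*(6 + 1) = -15*7 = -105)
M(R, G) = -105
U = 8 (U = 5 - 1*(-3) = 5 + 3 = 8)
Z = -840 (Z = -105*8 = -840)
Z - 3*16 = -840 - 3*16 = -840 - 48 = -888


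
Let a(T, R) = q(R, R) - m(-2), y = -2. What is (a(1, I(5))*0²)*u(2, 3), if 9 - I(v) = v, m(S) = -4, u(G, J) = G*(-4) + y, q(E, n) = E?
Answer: 0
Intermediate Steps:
u(G, J) = -2 - 4*G (u(G, J) = G*(-4) - 2 = -4*G - 2 = -2 - 4*G)
I(v) = 9 - v
a(T, R) = 4 + R (a(T, R) = R - 1*(-4) = R + 4 = 4 + R)
(a(1, I(5))*0²)*u(2, 3) = ((4 + (9 - 1*5))*0²)*(-2 - 4*2) = ((4 + (9 - 5))*0)*(-2 - 8) = ((4 + 4)*0)*(-10) = (8*0)*(-10) = 0*(-10) = 0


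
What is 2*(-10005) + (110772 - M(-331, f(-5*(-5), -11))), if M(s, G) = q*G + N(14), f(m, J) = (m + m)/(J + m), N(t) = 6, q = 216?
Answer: 629892/7 ≈ 89985.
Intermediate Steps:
f(m, J) = 2*m/(J + m) (f(m, J) = (2*m)/(J + m) = 2*m/(J + m))
M(s, G) = 6 + 216*G (M(s, G) = 216*G + 6 = 6 + 216*G)
2*(-10005) + (110772 - M(-331, f(-5*(-5), -11))) = 2*(-10005) + (110772 - (6 + 216*(2*(-5*(-5))/(-11 - 5*(-5))))) = -20010 + (110772 - (6 + 216*(2*25/(-11 + 25)))) = -20010 + (110772 - (6 + 216*(2*25/14))) = -20010 + (110772 - (6 + 216*(2*25*(1/14)))) = -20010 + (110772 - (6 + 216*(25/7))) = -20010 + (110772 - (6 + 5400/7)) = -20010 + (110772 - 1*5442/7) = -20010 + (110772 - 5442/7) = -20010 + 769962/7 = 629892/7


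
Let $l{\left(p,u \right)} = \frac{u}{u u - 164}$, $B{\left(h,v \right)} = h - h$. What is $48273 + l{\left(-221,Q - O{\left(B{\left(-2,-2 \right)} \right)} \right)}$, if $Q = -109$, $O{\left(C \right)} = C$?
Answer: $\frac{565614632}{11717} \approx 48273.0$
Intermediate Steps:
$B{\left(h,v \right)} = 0$
$l{\left(p,u \right)} = \frac{u}{-164 + u^{2}}$ ($l{\left(p,u \right)} = \frac{u}{u^{2} - 164} = \frac{u}{-164 + u^{2}}$)
$48273 + l{\left(-221,Q - O{\left(B{\left(-2,-2 \right)} \right)} \right)} = 48273 + \frac{-109 - 0}{-164 + \left(-109 - 0\right)^{2}} = 48273 + \frac{-109 + 0}{-164 + \left(-109 + 0\right)^{2}} = 48273 - \frac{109}{-164 + \left(-109\right)^{2}} = 48273 - \frac{109}{-164 + 11881} = 48273 - \frac{109}{11717} = \frac{565614632}{11717}$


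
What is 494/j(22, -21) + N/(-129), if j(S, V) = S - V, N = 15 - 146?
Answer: 1613/129 ≈ 12.504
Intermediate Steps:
N = -131
494/j(22, -21) + N/(-129) = 494/(22 - 1*(-21)) - 131/(-129) = 494/(22 + 21) - 131*(-1/129) = 494/43 + 131/129 = 1613/129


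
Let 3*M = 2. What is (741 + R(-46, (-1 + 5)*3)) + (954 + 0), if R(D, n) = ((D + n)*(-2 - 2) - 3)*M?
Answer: 5351/3 ≈ 1783.7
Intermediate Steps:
M = 2/3 (M = (1/3)*2 = 2/3 ≈ 0.66667)
R(D, n) = -2 - 8*D/3 - 8*n/3 (R(D, n) = ((D + n)*(-2 - 2) - 3)*(2/3) = ((D + n)*(-4) - 3)*(2/3) = ((-4*D - 4*n) - 3)*(2/3) = (-3 - 4*D - 4*n)*(2/3) = -2 - 8*D/3 - 8*n/3)
(741 + R(-46, (-1 + 5)*3)) + (954 + 0) = (741 + (-2 - 8/3*(-46) - 8*(-1 + 5)*3/3)) + (954 + 0) = (741 + (-2 + 368/3 - 32*3/3)) + 954 = (741 + (-2 + 368/3 - 8/3*12)) + 954 = (741 + (-2 + 368/3 - 32)) + 954 = (741 + 266/3) + 954 = 2489/3 + 954 = 5351/3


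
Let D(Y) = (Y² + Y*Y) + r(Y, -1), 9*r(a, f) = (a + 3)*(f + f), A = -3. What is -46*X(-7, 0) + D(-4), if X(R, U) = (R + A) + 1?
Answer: 4016/9 ≈ 446.22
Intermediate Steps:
r(a, f) = 2*f*(3 + a)/9 (r(a, f) = ((a + 3)*(f + f))/9 = ((3 + a)*(2*f))/9 = (2*f*(3 + a))/9 = 2*f*(3 + a)/9)
D(Y) = -⅔ + 2*Y² - 2*Y/9 (D(Y) = (Y² + Y*Y) + (2/9)*(-1)*(3 + Y) = (Y² + Y²) + (-⅔ - 2*Y/9) = 2*Y² + (-⅔ - 2*Y/9) = -⅔ + 2*Y² - 2*Y/9)
X(R, U) = -2 + R (X(R, U) = (R - 3) + 1 = (-3 + R) + 1 = -2 + R)
-46*X(-7, 0) + D(-4) = -46*(-2 - 7) + (-⅔ + 2*(-4)² - 2/9*(-4)) = -46*(-9) + (-⅔ + 2*16 + 8/9) = 414 + (-⅔ + 32 + 8/9) = 414 + 290/9 = 4016/9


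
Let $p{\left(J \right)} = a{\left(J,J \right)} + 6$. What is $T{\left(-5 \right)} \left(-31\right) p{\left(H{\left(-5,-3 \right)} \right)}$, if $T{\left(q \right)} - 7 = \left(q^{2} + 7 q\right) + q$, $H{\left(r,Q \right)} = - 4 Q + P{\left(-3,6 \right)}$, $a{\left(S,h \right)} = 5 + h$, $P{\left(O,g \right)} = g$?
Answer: $7192$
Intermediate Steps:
$H{\left(r,Q \right)} = 6 - 4 Q$ ($H{\left(r,Q \right)} = - 4 Q + 6 = 6 - 4 Q$)
$T{\left(q \right)} = 7 + q^{2} + 8 q$ ($T{\left(q \right)} = 7 + \left(\left(q^{2} + 7 q\right) + q\right) = 7 + \left(q^{2} + 8 q\right) = 7 + q^{2} + 8 q$)
$p{\left(J \right)} = 11 + J$ ($p{\left(J \right)} = \left(5 + J\right) + 6 = 11 + J$)
$T{\left(-5 \right)} \left(-31\right) p{\left(H{\left(-5,-3 \right)} \right)} = \left(7 + \left(-5\right)^{2} + 8 \left(-5\right)\right) \left(-31\right) \left(11 + \left(6 - -12\right)\right) = \left(7 + 25 - 40\right) \left(-31\right) \left(11 + \left(6 + 12\right)\right) = \left(-8\right) \left(-31\right) \left(11 + 18\right) = 248 \cdot 29 = 7192$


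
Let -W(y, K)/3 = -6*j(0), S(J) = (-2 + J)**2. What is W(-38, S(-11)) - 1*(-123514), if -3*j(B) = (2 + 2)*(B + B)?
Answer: 123514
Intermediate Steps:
j(B) = -8*B/3 (j(B) = -(2 + 2)*(B + B)/3 = -4*2*B/3 = -8*B/3)
W(y, K) = 0 (W(y, K) = -(-18)*(-8/3*0) = -(-18)*0 = -3*0 = 0)
W(-38, S(-11)) - 1*(-123514) = 0 - 1*(-123514) = 0 + 123514 = 123514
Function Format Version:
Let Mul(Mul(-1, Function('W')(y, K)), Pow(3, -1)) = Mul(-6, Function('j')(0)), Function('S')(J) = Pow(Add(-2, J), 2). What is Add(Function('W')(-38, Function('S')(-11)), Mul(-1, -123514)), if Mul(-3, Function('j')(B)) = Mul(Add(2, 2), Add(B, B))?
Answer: 123514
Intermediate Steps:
Function('j')(B) = Mul(Rational(-8, 3), B) (Function('j')(B) = Mul(Rational(-1, 3), Mul(Add(2, 2), Add(B, B))) = Mul(Rational(-1, 3), Mul(4, Mul(2, B))) = Mul(Rational(-1, 3), Mul(8, B)) = Mul(Rational(-8, 3), B))
Function('W')(y, K) = 0 (Function('W')(y, K) = Mul(-3, Mul(-6, Mul(Rational(-8, 3), 0))) = Mul(-3, Mul(-6, 0)) = Mul(-3, 0) = 0)
Add(Function('W')(-38, Function('S')(-11)), Mul(-1, -123514)) = Add(0, Mul(-1, -123514)) = Add(0, 123514) = 123514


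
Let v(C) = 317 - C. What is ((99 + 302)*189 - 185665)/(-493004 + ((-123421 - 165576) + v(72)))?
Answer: 27469/195439 ≈ 0.14055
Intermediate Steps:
((99 + 302)*189 - 185665)/(-493004 + ((-123421 - 165576) + v(72))) = ((99 + 302)*189 - 185665)/(-493004 + ((-123421 - 165576) + (317 - 1*72))) = (401*189 - 185665)/(-493004 + (-288997 + (317 - 72))) = (75789 - 185665)/(-493004 + (-288997 + 245)) = -109876/(-493004 - 288752) = -109876/(-781756) = -109876*(-1/781756) = 27469/195439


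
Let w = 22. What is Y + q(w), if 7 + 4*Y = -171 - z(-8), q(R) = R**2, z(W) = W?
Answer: 883/2 ≈ 441.50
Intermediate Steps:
Y = -85/2 (Y = -7/4 + (-171 - 1*(-8))/4 = -7/4 + (-171 + 8)/4 = -7/4 + (1/4)*(-163) = -7/4 - 163/4 = -85/2 ≈ -42.500)
Y + q(w) = -85/2 + 22**2 = -85/2 + 484 = 883/2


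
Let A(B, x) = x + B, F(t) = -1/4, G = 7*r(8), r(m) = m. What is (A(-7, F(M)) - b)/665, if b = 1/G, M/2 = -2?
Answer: -407/37240 ≈ -0.010929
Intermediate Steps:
M = -4 (M = 2*(-2) = -4)
G = 56 (G = 7*8 = 56)
F(t) = -1/4 (F(t) = -1*1/4 = -1/4)
A(B, x) = B + x
b = 1/56 ≈ 0.017857
(A(-7, F(M)) - b)/665 = ((-7 - 1/4) - 1*1/56)/665 = (-29/4 - 1/56)*(1/665) = -407/56*1/665 = -407/37240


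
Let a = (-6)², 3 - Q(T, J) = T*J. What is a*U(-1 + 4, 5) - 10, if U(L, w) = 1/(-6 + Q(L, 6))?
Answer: -82/7 ≈ -11.714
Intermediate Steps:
Q(T, J) = 3 - J*T (Q(T, J) = 3 - T*J = 3 - J*T)
a = 36
U(L, w) = 1/(-3 - 6*L) (U(L, w) = 1/(-6 + (3 - 1*6*L)) = 1/(-6 + (3 - 6*L)) = 1/(-3 - 6*L))
a*U(-1 + 4, 5) - 10 = 36*(-1/(3 + 6*(-1 + 4))) - 10 = 36*(-1/(3 + 6*3)) - 10 = 36*(-1/(3 + 18)) - 10 = 36*(-1/21) - 10 = -12/7 - 10 = -82/7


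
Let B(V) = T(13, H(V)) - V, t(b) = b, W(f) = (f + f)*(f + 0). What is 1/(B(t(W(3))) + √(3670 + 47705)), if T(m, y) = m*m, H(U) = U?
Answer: -151/28574 + 5*√2055/28574 ≈ 0.0026479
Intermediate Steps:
W(f) = 2*f² (W(f) = (2*f)*f = 2*f²)
T(m, y) = m²
B(V) = 169 - V (B(V) = 13² - V = 169 - V)
1/(B(t(W(3))) + √(3670 + 47705)) = 1/((169 - 2*3²) + √(3670 + 47705)) = 1/((169 - 2*9) + √51375) = 1/((169 - 1*18) + 5*√2055) = 1/((169 - 18) + 5*√2055) = 1/(151 + 5*√2055)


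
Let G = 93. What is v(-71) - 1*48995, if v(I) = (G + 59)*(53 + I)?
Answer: -51731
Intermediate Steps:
v(I) = 8056 + 152*I (v(I) = (93 + 59)*(53 + I) = 152*(53 + I) = 8056 + 152*I)
v(-71) - 1*48995 = (8056 + 152*(-71)) - 1*48995 = (8056 - 10792) - 48995 = -2736 - 48995 = -51731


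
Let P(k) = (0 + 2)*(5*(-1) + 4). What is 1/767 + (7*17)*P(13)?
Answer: -182545/767 ≈ -238.00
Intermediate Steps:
P(k) = -2 (P(k) = 2*(-5 + 4) = 2*(-1) = -2)
1/767 + (7*17)*P(13) = 1/767 + (7*17)*(-2) = 1/767 + 119*(-2) = 1/767 - 238 = -182545/767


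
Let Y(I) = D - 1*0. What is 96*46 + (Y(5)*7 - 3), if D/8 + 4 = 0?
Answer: 4189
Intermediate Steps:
D = -32 (D = -32 + 8*0 = -32 + 0 = -32)
Y(I) = -32 (Y(I) = -32 - 1*0 = -32 + 0 = -32)
96*46 + (Y(5)*7 - 3) = 96*46 + (-32*7 - 3) = 4416 + (-224 - 3) = 4416 - 227 = 4189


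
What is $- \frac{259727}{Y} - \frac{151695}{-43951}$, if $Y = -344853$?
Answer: $\frac{63727737212}{15156634203} \approx 4.2046$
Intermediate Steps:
$- \frac{259727}{Y} - \frac{151695}{-43951} = - \frac{259727}{-344853} - \frac{151695}{-43951} = \left(-259727\right) \left(- \frac{1}{344853}\right) - - \frac{151695}{43951} = \frac{259727}{344853} + \frac{151695}{43951} = \frac{63727737212}{15156634203}$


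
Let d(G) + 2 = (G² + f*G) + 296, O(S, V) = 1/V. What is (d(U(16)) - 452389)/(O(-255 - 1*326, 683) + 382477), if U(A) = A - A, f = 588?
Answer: -308780885/261231792 ≈ -1.1820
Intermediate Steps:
U(A) = 0
d(G) = 294 + G² + 588*G (d(G) = -2 + ((G² + 588*G) + 296) = -2 + (296 + G² + 588*G) = 294 + G² + 588*G)
(d(U(16)) - 452389)/(O(-255 - 1*326, 683) + 382477) = ((294 + 0² + 588*0) - 452389)/(1/683 + 382477) = ((294 + 0 + 0) - 452389)/(1/683 + 382477) = (294 - 452389)/(261231792/683) = -452095*683/261231792 = -308780885/261231792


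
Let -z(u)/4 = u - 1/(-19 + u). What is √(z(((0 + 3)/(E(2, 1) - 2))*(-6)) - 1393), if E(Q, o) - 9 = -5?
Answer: 10*I*√665/7 ≈ 36.839*I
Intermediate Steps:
E(Q, o) = 4 (E(Q, o) = 9 - 5 = 4)
z(u) = -4*u + 4/(-19 + u) (z(u) = -4*(u - 1/(-19 + u)) = -4*u + 4/(-19 + u))
√(z(((0 + 3)/(E(2, 1) - 2))*(-6)) - 1393) = √(4*(1 - (((0 + 3)/(4 - 2))*(-6))² + 19*(((0 + 3)/(4 - 2))*(-6)))/(-19 + ((0 + 3)/(4 - 2))*(-6)) - 1393) = √(4*(1 - ((3/2)*(-6))² + 19*((3/2)*(-6)))/(-19 + (3/2)*(-6)) - 1393) = √(4*(1 - 1*(-9)² + 19*(-9))/(-19 - 9) - 1393) = √(4*(1 - 1*81 - 171)/(-28) - 1393) = √(4*(-1/28)*(1 - 81 - 171) - 1393) = √(4*(-1/28)*(-251) - 1393) = √(251/7 - 1393) = √(-9500/7) = 10*I*√665/7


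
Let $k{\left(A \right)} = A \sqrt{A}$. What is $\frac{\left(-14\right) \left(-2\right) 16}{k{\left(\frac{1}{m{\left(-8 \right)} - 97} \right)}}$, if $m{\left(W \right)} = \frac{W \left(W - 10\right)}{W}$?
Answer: $51520 i \sqrt{115} \approx 5.5249 \cdot 10^{5} i$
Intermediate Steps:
$m{\left(W \right)} = -10 + W$ ($m{\left(W \right)} = \frac{W \left(-10 + W\right)}{W} = -10 + W$)
$k{\left(A \right)} = A^{\frac{3}{2}}$
$\frac{\left(-14\right) \left(-2\right) 16}{k{\left(\frac{1}{m{\left(-8 \right)} - 97} \right)}} = \frac{\left(-14\right) \left(-2\right) 16}{\left(\frac{1}{\left(-10 - 8\right) - 97}\right)^{\frac{3}{2}}} = \frac{28 \cdot 16}{\left(\frac{1}{-18 - 97}\right)^{\frac{3}{2}}} = \frac{448}{\left(\frac{1}{-115}\right)^{\frac{3}{2}}} = \frac{448}{\left(- \frac{1}{115}\right)^{\frac{3}{2}}} = \frac{448}{\left(- \frac{1}{13225}\right) i \sqrt{115}} = 448 \cdot 115 i \sqrt{115} = 51520 i \sqrt{115}$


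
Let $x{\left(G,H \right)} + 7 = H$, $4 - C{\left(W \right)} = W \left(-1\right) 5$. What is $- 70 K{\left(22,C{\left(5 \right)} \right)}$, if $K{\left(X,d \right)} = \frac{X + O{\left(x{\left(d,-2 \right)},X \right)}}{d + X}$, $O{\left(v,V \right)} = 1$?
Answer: $- \frac{1610}{51} \approx -31.569$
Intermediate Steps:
$C{\left(W \right)} = 4 + 5 W$ ($C{\left(W \right)} = 4 - W \left(-1\right) 5 = 4 - - W 5 = 4 - - 5 W = 4 + 5 W$)
$x{\left(G,H \right)} = -7 + H$
$K{\left(X,d \right)} = \frac{1 + X}{X + d}$ ($K{\left(X,d \right)} = \frac{X + 1}{d + X} = \frac{1 + X}{X + d}$)
$- 70 K{\left(22,C{\left(5 \right)} \right)} = - 70 \frac{1 + 22}{22 + \left(4 + 5 \cdot 5\right)} = - 70 \frac{1}{22 + \left(4 + 25\right)} 23 = - 70 \frac{1}{22 + 29} \cdot 23 = - 70 \cdot \frac{1}{51} \cdot 23 = \left(-70\right) \frac{23}{51} = - \frac{1610}{51}$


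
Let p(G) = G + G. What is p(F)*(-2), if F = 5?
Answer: -20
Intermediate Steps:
p(G) = 2*G
p(F)*(-2) = (2*5)*(-2) = 10*(-2) = -20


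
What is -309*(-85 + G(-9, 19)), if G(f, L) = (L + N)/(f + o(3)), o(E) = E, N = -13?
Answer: 26574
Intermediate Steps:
G(f, L) = (-13 + L)/(3 + f) (G(f, L) = (L - 13)/(f + 3) = (-13 + L)/(3 + f))
-309*(-85 + G(-9, 19)) = -309*(-85 + (-13 + 19)/(3 - 9)) = -309*(-85 + 6/(-6)) = -309*(-85 - ⅙*6) = -309*(-85 - 1) = -309*(-86) = 26574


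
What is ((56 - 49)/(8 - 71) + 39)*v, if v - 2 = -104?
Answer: -11900/3 ≈ -3966.7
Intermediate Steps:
v = -102 (v = 2 - 104 = -102)
((56 - 49)/(8 - 71) + 39)*v = ((56 - 49)/(8 - 71) + 39)*(-102) = (7/(-63) + 39)*(-102) = (7*(-1/63) + 39)*(-102) = (-1/9 + 39)*(-102) = (350/9)*(-102) = -11900/3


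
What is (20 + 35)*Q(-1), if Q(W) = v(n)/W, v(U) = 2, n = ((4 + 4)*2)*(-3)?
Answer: -110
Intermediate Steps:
n = -48 (n = (8*2)*(-3) = 16*(-3) = -48)
Q(W) = 2/W
(20 + 35)*Q(-1) = (20 + 35)*(2/(-1)) = 55*(2*(-1)) = 55*(-2) = -110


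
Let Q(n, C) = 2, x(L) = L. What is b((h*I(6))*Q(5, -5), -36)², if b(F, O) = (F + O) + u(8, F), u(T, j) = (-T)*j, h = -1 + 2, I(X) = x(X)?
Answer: 14400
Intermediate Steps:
I(X) = X
h = 1
u(T, j) = -T*j
b(F, O) = O - 7*F (b(F, O) = (F + O) - 1*8*F = (F + O) - 8*F = O - 7*F)
b((h*I(6))*Q(5, -5), -36)² = (-36 - 7*1*6*2)² = (-36 - 42*2)² = (-36 - 7*12)² = (-36 - 84)² = (-120)² = 14400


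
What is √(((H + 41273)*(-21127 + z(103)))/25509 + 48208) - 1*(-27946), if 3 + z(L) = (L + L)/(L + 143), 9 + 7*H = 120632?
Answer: 27946 + I*√13491001022432626/7321083 ≈ 27946.0 + 15.865*I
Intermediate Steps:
H = 120623/7 (H = -9/7 + (⅐)*120632 = -9/7 + 120632/7 = 120623/7 ≈ 17232.)
z(L) = -3 + 2*L/(143 + L) (z(L) = -3 + (L + L)/(L + 143) = -3 + (2*L)/(143 + L) = -3 + 2*L/(143 + L))
√(((H + 41273)*(-21127 + z(103)))/25509 + 48208) - 1*(-27946) = √(((120623/7 + 41273)*(-21127 + (-429 - 1*103)/(143 + 103)))/25509 + 48208) - 1*(-27946) = √((409534*(-21127 + (-429 - 103)/246)/7)*(1/25509) + 48208) + 27946 = √((409534*(-21127 + (1/246)*(-532))/7)*(1/25509) + 48208) + 27946 = √((409534*(-21127 - 266/123)/7)*(1/25509) + 48208) + 27946 = √(((409534/7)*(-2598887/123))*(1/25509) + 48208) + 27946 = √(-1064332588658/861*1/25509 + 48208) + 27946 = √(-1064332588658/21963249 + 48208) + 27946 = √(-5528280866/21963249) + 27946 = I*√13491001022432626/7321083 + 27946 = 27946 + I*√13491001022432626/7321083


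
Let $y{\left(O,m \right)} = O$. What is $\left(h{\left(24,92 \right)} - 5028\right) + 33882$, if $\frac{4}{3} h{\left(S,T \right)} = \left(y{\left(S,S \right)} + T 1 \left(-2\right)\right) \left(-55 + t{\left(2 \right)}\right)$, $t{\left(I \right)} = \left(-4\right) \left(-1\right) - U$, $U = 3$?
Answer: $35334$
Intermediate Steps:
$t{\left(I \right)} = 1$ ($t{\left(I \right)} = \left(-4\right) \left(-1\right) - 3 = 4 - 3 = 1$)
$h{\left(S,T \right)} = 81 T - \frac{81 S}{2}$ ($h{\left(S,T \right)} = \frac{3 \left(S + T 1 \left(-2\right)\right) \left(-55 + 1\right)}{4} = \frac{3 \left(S + T \left(-2\right)\right) \left(-54\right)}{4} = \frac{3 \left(S - 2 T\right) \left(-54\right)}{4} = \frac{3 \left(- 54 S + 108 T\right)}{4} = 81 T - \frac{81 S}{2}$)
$\left(h{\left(24,92 \right)} - 5028\right) + 33882 = \left(\left(81 \cdot 92 - 972\right) - 5028\right) + 33882 = \left(\left(7452 - 972\right) - 5028\right) + 33882 = \left(6480 - 5028\right) + 33882 = 1452 + 33882 = 35334$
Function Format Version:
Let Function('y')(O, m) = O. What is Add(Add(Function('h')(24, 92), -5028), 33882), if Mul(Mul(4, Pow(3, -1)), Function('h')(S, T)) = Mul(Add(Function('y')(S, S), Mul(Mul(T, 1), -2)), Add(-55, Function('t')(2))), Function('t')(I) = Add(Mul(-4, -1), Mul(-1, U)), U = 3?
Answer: 35334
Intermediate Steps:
Function('t')(I) = 1 (Function('t')(I) = Add(Mul(-4, -1), Mul(-1, 3)) = Add(4, -3) = 1)
Function('h')(S, T) = Add(Mul(81, T), Mul(Rational(-81, 2), S)) (Function('h')(S, T) = Mul(Rational(3, 4), Mul(Add(S, Mul(Mul(T, 1), -2)), Add(-55, 1))) = Mul(Rational(3, 4), Mul(Add(S, Mul(T, -2)), -54)) = Mul(Rational(3, 4), Mul(Add(S, Mul(-2, T)), -54)) = Mul(Rational(3, 4), Add(Mul(-54, S), Mul(108, T))) = Add(Mul(81, T), Mul(Rational(-81, 2), S)))
Add(Add(Function('h')(24, 92), -5028), 33882) = Add(Add(Add(Mul(81, 92), Mul(Rational(-81, 2), 24)), -5028), 33882) = Add(Add(Add(7452, -972), -5028), 33882) = Add(Add(6480, -5028), 33882) = Add(1452, 33882) = 35334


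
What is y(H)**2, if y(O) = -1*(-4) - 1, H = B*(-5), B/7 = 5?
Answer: 9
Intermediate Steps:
B = 35 (B = 7*5 = 35)
H = -175 (H = 35*(-5) = -175)
y(O) = 3 (y(O) = 4 - 1 = 3)
y(H)**2 = 3**2 = 9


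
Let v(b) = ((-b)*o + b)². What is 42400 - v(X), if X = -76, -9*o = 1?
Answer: 2856800/81 ≈ 35269.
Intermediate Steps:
o = -⅑ (o = -⅑*1 = -⅑ ≈ -0.11111)
v(b) = 100*b²/81 (v(b) = (-b*(-⅑) + b)² = (b/9 + b)² = (10*b/9)² = 100*b²/81)
42400 - v(X) = 42400 - 100*(-76)²/81 = 42400 - 100*5776/81 = 42400 - 1*577600/81 = 42400 - 577600/81 = 2856800/81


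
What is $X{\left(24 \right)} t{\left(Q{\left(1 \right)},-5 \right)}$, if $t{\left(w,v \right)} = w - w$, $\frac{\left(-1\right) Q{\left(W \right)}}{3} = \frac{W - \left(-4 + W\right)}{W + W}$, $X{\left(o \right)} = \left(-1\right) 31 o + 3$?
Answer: $0$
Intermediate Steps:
$X{\left(o \right)} = 3 - 31 o$ ($X{\left(o \right)} = - 31 o + 3 = 3 - 31 o$)
$Q{\left(W \right)} = - \frac{6}{W}$ ($Q{\left(W \right)} = - 3 \frac{W - \left(-4 + W\right)}{W + W} = - 3 \frac{4}{2 W} = - 3 \cdot 4 \frac{1}{2 W} = - 3 \frac{2}{W} = - \frac{6}{W}$)
$t{\left(w,v \right)} = 0$
$X{\left(24 \right)} t{\left(Q{\left(1 \right)},-5 \right)} = \left(3 - 744\right) 0 = \left(-741\right) 0 = 0$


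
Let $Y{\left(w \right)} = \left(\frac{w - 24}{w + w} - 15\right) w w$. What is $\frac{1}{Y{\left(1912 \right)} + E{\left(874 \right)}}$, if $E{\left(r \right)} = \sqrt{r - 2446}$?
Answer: $- \frac{13257808}{703077891859849} - \frac{i \sqrt{393}}{1406155783719698} \approx -1.8857 \cdot 10^{-8} - 1.4098 \cdot 10^{-14} i$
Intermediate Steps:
$E{\left(r \right)} = \sqrt{-2446 + r}$
$Y{\left(w \right)} = w^{2} \left(-15 + \frac{-24 + w}{2 w}\right)$ ($Y{\left(w \right)} = \left(\frac{-24 + w}{2 w} - 15\right) w^{2} = \left(-15 + \frac{-24 + w}{2 w}\right) w^{2} = w^{2} \left(-15 + \frac{-24 + w}{2 w}\right)$)
$\frac{1}{Y{\left(1912 \right)} + E{\left(874 \right)}} = \frac{1}{\left(- \frac{1}{2}\right) 1912 \left(24 + 29 \cdot 1912\right) + \sqrt{-2446 + 874}} = \frac{1}{\left(- \frac{1}{2}\right) 1912 \left(24 + 55448\right) + \sqrt{-1572}} = \frac{1}{\left(- \frac{1}{2}\right) 1912 \cdot 55472 + 2 i \sqrt{393}} = \frac{1}{-53031232 + 2 i \sqrt{393}}$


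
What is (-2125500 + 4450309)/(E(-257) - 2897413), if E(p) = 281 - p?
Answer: -2324809/2896875 ≈ -0.80252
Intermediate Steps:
(-2125500 + 4450309)/(E(-257) - 2897413) = (-2125500 + 4450309)/((281 - 1*(-257)) - 2897413) = 2324809/((281 + 257) - 2897413) = 2324809/(538 - 2897413) = 2324809/(-2896875) = 2324809*(-1/2896875) = -2324809/2896875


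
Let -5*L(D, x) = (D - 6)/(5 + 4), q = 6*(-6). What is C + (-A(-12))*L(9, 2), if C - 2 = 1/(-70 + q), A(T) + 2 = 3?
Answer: 3271/1590 ≈ 2.0572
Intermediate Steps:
A(T) = 1 (A(T) = -2 + 3 = 1)
q = -36
L(D, x) = 2/15 - D/45 (L(D, x) = -(D - 6)/(5*(5 + 4)) = -(-6 + D)/(5*9) = -(-⅔ + D/9)/5 = 2/15 - D/45)
C = 211/106 (C = 2 + 1/(-70 - 36) = 2 + 1/(-106) = 2 - 1/106 = 211/106 ≈ 1.9906)
C + (-A(-12))*L(9, 2) = 211/106 + (-1*1)*(2/15 - 1/45*9) = 211/106 - (2/15 - ⅕) = 211/106 - 1*(-1/15) = 211/106 + 1/15 = 3271/1590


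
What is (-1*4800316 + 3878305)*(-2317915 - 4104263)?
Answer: 5921318759958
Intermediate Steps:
(-1*4800316 + 3878305)*(-2317915 - 4104263) = (-4800316 + 3878305)*(-6422178) = -922011*(-6422178) = 5921318759958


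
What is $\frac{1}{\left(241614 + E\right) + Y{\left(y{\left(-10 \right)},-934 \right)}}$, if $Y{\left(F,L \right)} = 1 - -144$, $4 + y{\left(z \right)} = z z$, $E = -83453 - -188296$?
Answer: $\frac{1}{346602} \approx 2.8852 \cdot 10^{-6}$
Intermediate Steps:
$E = 104843$ ($E = -83453 + 188296 = 104843$)
$y{\left(z \right)} = -4 + z^{2}$ ($y{\left(z \right)} = -4 + z z = -4 + z^{2}$)
$Y{\left(F,L \right)} = 145$ ($Y{\left(F,L \right)} = 1 + 144 = 145$)
$\frac{1}{\left(241614 + E\right) + Y{\left(y{\left(-10 \right)},-934 \right)}} = \frac{1}{\left(241614 + 104843\right) + 145} = \frac{1}{346457 + 145} = \frac{1}{346602}$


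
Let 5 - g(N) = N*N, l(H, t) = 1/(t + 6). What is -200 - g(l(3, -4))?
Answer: -819/4 ≈ -204.75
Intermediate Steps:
l(H, t) = 1/(6 + t)
g(N) = 5 - N**2 (g(N) = 5 - N*N = 5 - N**2)
-200 - g(l(3, -4)) = -200 - (5 - (1/(6 - 4))**2) = -200 - (5 - (1/2)**2) = -200 - (5 - 1*1/4) = -200 - (5 - 1/4) = -200 - 1*19/4 = -200 - 19/4 = -819/4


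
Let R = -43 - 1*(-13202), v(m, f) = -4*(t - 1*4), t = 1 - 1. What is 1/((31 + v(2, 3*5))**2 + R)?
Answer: 1/15368 ≈ 6.5070e-5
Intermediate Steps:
t = 0
v(m, f) = 16 (v(m, f) = -4*(0 - 1*4) = -4*(0 - 4) = -4*(-4) = 16)
R = 13159 (R = -43 + 13202 = 13159)
1/((31 + v(2, 3*5))**2 + R) = 1/((31 + 16)**2 + 13159) = 1/(47**2 + 13159) = 1/(2209 + 13159) = 1/15368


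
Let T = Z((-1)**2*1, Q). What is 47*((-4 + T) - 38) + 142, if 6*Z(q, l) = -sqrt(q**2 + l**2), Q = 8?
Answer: -1832 - 47*sqrt(65)/6 ≈ -1895.2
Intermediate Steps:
Z(q, l) = -sqrt(l**2 + q**2)/6 (Z(q, l) = (-sqrt(q**2 + l**2))/6 = (-sqrt(l**2 + q**2))/6 = -sqrt(l**2 + q**2)/6)
T = -sqrt(65)/6 (T = -sqrt(8**2 + ((-1)**2*1)**2)/6 = -sqrt(64 + (1*1)**2)/6 = -sqrt(64 + 1**2)/6 = -sqrt(64 + 1)/6 = -sqrt(65)/6 ≈ -1.3437)
47*((-4 + T) - 38) + 142 = 47*((-4 - sqrt(65)/6) - 38) + 142 = 47*(-42 - sqrt(65)/6) + 142 = (-1974 - 47*sqrt(65)/6) + 142 = -1832 - 47*sqrt(65)/6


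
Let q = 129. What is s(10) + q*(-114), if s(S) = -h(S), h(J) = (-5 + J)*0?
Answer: -14706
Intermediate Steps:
h(J) = 0
s(S) = 0 (s(S) = -1*0 = 0)
s(10) + q*(-114) = 0 + 129*(-114) = 0 - 14706 = -14706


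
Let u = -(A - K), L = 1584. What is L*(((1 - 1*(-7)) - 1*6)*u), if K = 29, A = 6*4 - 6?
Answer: 34848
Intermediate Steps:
A = 18 (A = 24 - 6 = 18)
u = 11 (u = -(18 - 1*29) = -(18 - 29) = -1*(-11) = 11)
L*(((1 - 1*(-7)) - 1*6)*u) = 1584*(((1 - 1*(-7)) - 1*6)*11) = 1584*(((1 + 7) - 6)*11) = 1584*((8 - 6)*11) = 1584*(2*11) = 1584*22 = 34848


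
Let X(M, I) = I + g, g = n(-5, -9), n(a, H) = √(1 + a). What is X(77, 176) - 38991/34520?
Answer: 6036529/34520 + 2*I ≈ 174.87 + 2.0*I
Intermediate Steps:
g = 2*I (g = √(1 - 5) = √(-4) = 2*I ≈ 2.0*I)
X(M, I) = I + 2*I
X(77, 176) - 38991/34520 = (176 + 2*I) - 38991/34520 = 6036529/34520 + 2*I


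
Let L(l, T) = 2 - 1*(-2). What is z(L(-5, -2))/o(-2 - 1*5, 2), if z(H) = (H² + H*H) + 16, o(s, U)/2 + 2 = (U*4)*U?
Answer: 12/7 ≈ 1.7143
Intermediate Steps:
L(l, T) = 4 (L(l, T) = 2 + 2 = 4)
o(s, U) = -4 + 8*U² (o(s, U) = -4 + 2*((U*4)*U) = -4 + 2*((4*U)*U) = -4 + 2*(4*U²) = -4 + 8*U²)
z(H) = 16 + 2*H² (z(H) = (H² + H²) + 16 = 2*H² + 16 = 16 + 2*H²)
z(L(-5, -2))/o(-2 - 1*5, 2) = (16 + 2*4²)/(-4 + 8*2²) = (16 + 2*16)/(-4 + 8*4) = (16 + 32)/(-4 + 32) = 48/28 = (1/28)*48 = 12/7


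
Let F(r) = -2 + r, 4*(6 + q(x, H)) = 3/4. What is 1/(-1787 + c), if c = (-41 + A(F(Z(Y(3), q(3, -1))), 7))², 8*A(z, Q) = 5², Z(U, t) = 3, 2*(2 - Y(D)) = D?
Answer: -64/22559 ≈ -0.0028370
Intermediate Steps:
Y(D) = 2 - D/2
q(x, H) = -93/16 (q(x, H) = -6 + (3/4)/4 = -6 + (3*(¼))/4 = -6 + (¼)*(¾) = -6 + 3/16 = -93/16)
A(z, Q) = 25/8 (A(z, Q) = (⅛)*5² = (⅛)*25 = 25/8)
c = 91809/64 (c = (-41 + 25/8)² = (-303/8)² = 91809/64 ≈ 1434.5)
1/(-1787 + c) = 1/(-1787 + 91809/64) = 1/(-22559/64) = -64/22559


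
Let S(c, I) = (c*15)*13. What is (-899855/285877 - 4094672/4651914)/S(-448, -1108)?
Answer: 2678310309907/58088949547487040 ≈ 4.6107e-5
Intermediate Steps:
S(c, I) = 195*c (S(c, I) = (15*c)*13 = 195*c)
(-899855/285877 - 4094672/4651914)/S(-448, -1108) = (-899855/285877 - 4094672/4651914)/((195*(-448))) = (-899855*1/285877 - 4094672*1/4651914)/(-87360) = (-899855/285877 - 2047336/2325957)*(-1/87360) = -2678310309907/664937609289*(-1/87360) = 2678310309907/58088949547487040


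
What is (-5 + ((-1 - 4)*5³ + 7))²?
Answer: 388129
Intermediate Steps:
(-5 + ((-1 - 4)*5³ + 7))² = (-5 + (-5*125 + 7))² = (-5 + (-625 + 7))² = (-5 - 618)² = (-623)² = 388129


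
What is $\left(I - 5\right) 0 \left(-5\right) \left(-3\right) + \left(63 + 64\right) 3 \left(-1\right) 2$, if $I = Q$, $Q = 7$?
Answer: $-762$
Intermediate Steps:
$I = 7$
$\left(I - 5\right) 0 \left(-5\right) \left(-3\right) + \left(63 + 64\right) 3 \left(-1\right) 2 = \left(7 - 5\right) 0 \left(-5\right) \left(-3\right) + \left(63 + 64\right) 3 \left(-1\right) 2 = 2 \cdot 0 \left(-3\right) + 127 \left(\left(-3\right) 2\right) = 2 \cdot 0 + 127 \left(-6\right) = 0 - 762 = -762$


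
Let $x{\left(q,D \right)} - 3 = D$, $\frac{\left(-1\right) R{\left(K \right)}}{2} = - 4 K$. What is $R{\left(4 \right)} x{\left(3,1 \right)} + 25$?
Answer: $153$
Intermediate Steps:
$R{\left(K \right)} = 8 K$ ($R{\left(K \right)} = - 2 \left(- 4 K\right) = 8 K$)
$x{\left(q,D \right)} = 3 + D$
$R{\left(4 \right)} x{\left(3,1 \right)} + 25 = 8 \cdot 4 \left(3 + 1\right) + 25 = 32 \cdot 4 + 25 = 128 + 25 = 153$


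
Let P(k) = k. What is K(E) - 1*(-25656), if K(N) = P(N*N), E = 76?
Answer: 31432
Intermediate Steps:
K(N) = N² (K(N) = N*N = N²)
K(E) - 1*(-25656) = 76² - 1*(-25656) = 5776 + 25656 = 31432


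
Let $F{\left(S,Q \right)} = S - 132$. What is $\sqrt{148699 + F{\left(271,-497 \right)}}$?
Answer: $\sqrt{148838} \approx 385.8$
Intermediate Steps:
$F{\left(S,Q \right)} = -132 + S$
$\sqrt{148699 + F{\left(271,-497 \right)}} = \sqrt{148699 + \left(-132 + 271\right)} = \sqrt{148699 + 139} = \sqrt{148838}$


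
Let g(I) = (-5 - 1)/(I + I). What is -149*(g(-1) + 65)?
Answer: -10132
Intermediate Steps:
g(I) = -3/I (g(I) = -6*1/(2*I) = -3/I)
-149*(g(-1) + 65) = -149*(-3/(-1) + 65) = -149*(-3*(-1) + 65) = -149*(3 + 65) = -149*68 = -10132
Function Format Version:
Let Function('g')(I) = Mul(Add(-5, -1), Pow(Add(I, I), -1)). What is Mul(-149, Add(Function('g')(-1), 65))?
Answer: -10132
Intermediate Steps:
Function('g')(I) = Mul(-3, Pow(I, -1)) (Function('g')(I) = Mul(-6, Pow(Mul(2, I), -1)) = Mul(-6, Mul(Rational(1, 2), Pow(I, -1))) = Mul(-3, Pow(I, -1)))
Mul(-149, Add(Function('g')(-1), 65)) = Mul(-149, Add(Mul(-3, Pow(-1, -1)), 65)) = Mul(-149, Add(Mul(-3, -1), 65)) = Mul(-149, Add(3, 65)) = Mul(-149, 68) = -10132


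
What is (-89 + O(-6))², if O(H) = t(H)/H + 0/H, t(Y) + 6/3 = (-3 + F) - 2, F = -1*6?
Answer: 271441/36 ≈ 7540.0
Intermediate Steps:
F = -6
t(Y) = -13 (t(Y) = -2 + ((-3 - 6) - 2) = -2 + (-9 - 2) = -2 - 11 = -13)
O(H) = -13/H (O(H) = -13/H + 0/H = -13/H + 0 = -13/H)
(-89 + O(-6))² = (-89 - 13/(-6))² = (-89 - 13*(-⅙))² = (-89 + 13/6)² = (-521/6)² = 271441/36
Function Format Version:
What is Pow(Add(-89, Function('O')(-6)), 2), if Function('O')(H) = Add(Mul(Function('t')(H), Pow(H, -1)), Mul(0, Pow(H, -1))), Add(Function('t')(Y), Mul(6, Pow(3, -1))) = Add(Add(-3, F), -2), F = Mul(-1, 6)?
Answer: Rational(271441, 36) ≈ 7540.0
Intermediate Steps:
F = -6
Function('t')(Y) = -13 (Function('t')(Y) = Add(-2, Add(Add(-3, -6), -2)) = Add(-2, Add(-9, -2)) = Add(-2, -11) = -13)
Function('O')(H) = Mul(-13, Pow(H, -1)) (Function('O')(H) = Add(Mul(-13, Pow(H, -1)), Mul(0, Pow(H, -1))) = Add(Mul(-13, Pow(H, -1)), 0) = Mul(-13, Pow(H, -1)))
Pow(Add(-89, Function('O')(-6)), 2) = Pow(Add(-89, Mul(-13, Pow(-6, -1))), 2) = Pow(Add(-89, Mul(-13, Rational(-1, 6))), 2) = Pow(Add(-89, Rational(13, 6)), 2) = Pow(Rational(-521, 6), 2) = Rational(271441, 36)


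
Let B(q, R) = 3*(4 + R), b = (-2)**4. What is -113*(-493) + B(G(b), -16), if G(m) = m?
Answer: 55673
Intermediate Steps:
b = 16
B(q, R) = 12 + 3*R
-113*(-493) + B(G(b), -16) = -113*(-493) + (12 + 3*(-16)) = 55709 + (12 - 48) = 55709 - 36 = 55673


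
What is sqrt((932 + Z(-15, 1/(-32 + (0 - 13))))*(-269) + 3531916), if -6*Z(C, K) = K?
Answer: sqrt(26577776730)/90 ≈ 1811.4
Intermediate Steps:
Z(C, K) = -K/6
sqrt((932 + Z(-15, 1/(-32 + (0 - 13))))*(-269) + 3531916) = sqrt((932 - 1/(6*(-32 + (0 - 13))))*(-269) + 3531916) = sqrt((932 - 1/(6*(-32 - 13)))*(-269) + 3531916) = sqrt((932 - 1/6/(-45))*(-269) + 3531916) = sqrt((932 - 1/6*(-1/45))*(-269) + 3531916) = sqrt((932 + 1/270)*(-269) + 3531916) = sqrt((251641/270)*(-269) + 3531916) = sqrt(-67691429/270 + 3531916) = sqrt(885925891/270) = sqrt(26577776730)/90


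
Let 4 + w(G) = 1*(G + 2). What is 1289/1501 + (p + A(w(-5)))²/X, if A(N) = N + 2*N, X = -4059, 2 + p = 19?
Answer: 5208035/6092559 ≈ 0.85482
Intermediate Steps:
w(G) = -2 + G (w(G) = -4 + 1*(G + 2) = -4 + 1*(2 + G) = -4 + (2 + G) = -2 + G)
p = 17 (p = -2 + 19 = 17)
A(N) = 3*N
1289/1501 + (p + A(w(-5)))²/X = 1289/1501 + (17 + 3*(-2 - 5))²/(-4059) = 1289*(1/1501) + (17 + 3*(-7))²*(-1/4059) = 1289/1501 + (17 - 21)²*(-1/4059) = 1289/1501 + (-4)²*(-1/4059) = 1289/1501 + 16*(-1/4059) = 1289/1501 - 16/4059 = 5208035/6092559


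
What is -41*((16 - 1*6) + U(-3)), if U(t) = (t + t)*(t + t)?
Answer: -1886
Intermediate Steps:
U(t) = 4*t**2 (U(t) = (2*t)*(2*t) = 4*t**2)
-41*((16 - 1*6) + U(-3)) = -41*((16 - 1*6) + 4*(-3)**2) = -41*((16 - 6) + 4*9) = -41*(10 + 36) = -41*46 = -1886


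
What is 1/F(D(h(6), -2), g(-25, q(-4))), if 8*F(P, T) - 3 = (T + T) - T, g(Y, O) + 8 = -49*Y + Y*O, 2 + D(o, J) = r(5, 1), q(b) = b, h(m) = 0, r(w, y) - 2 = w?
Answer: 1/165 ≈ 0.0060606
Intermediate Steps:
r(w, y) = 2 + w
D(o, J) = 5 (D(o, J) = -2 + (2 + 5) = -2 + 7 = 5)
g(Y, O) = -8 - 49*Y + O*Y (g(Y, O) = -8 + (-49*Y + Y*O) = -8 + (-49*Y + O*Y) = -8 - 49*Y + O*Y)
F(P, T) = 3/8 + T/8 (F(P, T) = 3/8 + ((T + T) - T)/8 = 3/8 + (2*T - T)/8 = 3/8 + T/8)
1/F(D(h(6), -2), g(-25, q(-4))) = 1/(3/8 + (-8 - 49*(-25) - 4*(-25))/8) = 1/(3/8 + (-8 + 1225 + 100)/8) = 1/(3/8 + (⅛)*1317) = 1/(3/8 + 1317/8) = 1/165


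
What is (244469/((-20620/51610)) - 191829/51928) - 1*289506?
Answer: -48258598709983/53537768 ≈ -9.0139e+5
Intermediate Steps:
(244469/((-20620/51610)) - 191829/51928) - 1*289506 = (244469/((-20620*1/51610)) - 191829*1/51928) - 289506 = (244469/(-2062/5161) - 191829/51928) - 289506 = (244469*(-5161/2062) - 191829/51928) - 289506 = (-1261704509/2062 - 191829/51928) - 289506 = -32759093647375/53537768 - 289506 = -48258598709983/53537768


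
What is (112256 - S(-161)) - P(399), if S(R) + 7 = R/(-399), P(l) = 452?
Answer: 6373204/57 ≈ 1.1181e+5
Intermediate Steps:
S(R) = -7 - R/399 (S(R) = -7 + R/(-399) = -7 + R*(-1/399) = -7 - R/399)
(112256 - S(-161)) - P(399) = (112256 - (-7 - 1/399*(-161))) - 1*452 = (112256 - (-7 + 23/57)) - 452 = (112256 - 1*(-376/57)) - 452 = (112256 + 376/57) - 452 = 6398968/57 - 452 = 6373204/57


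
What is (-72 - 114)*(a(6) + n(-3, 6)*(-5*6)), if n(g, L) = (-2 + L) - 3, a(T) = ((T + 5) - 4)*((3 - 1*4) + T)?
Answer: -930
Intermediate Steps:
a(T) = (1 + T)*(-1 + T) (a(T) = ((5 + T) - 4)*((3 - 4) + T) = (1 + T)*(-1 + T))
n(g, L) = -5 + L
(-72 - 114)*(a(6) + n(-3, 6)*(-5*6)) = (-72 - 114)*((-1 + 6**2) + (-5 + 6)*(-5*6)) = -186*((-1 + 36) + 1*(-30)) = -186*(35 - 30) = -186*5 = -930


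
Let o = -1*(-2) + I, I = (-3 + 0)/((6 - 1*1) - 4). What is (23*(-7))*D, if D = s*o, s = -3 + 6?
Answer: 483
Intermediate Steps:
I = -3 (I = -3/((6 - 1) - 4) = -3/(5 - 4) = -3/1 = -3*1 = -3)
o = -1 (o = -1*(-2) - 3 = 2 - 3 = -1)
s = 3
D = -3 (D = 3*(-1) = -3)
(23*(-7))*D = (23*(-7))*(-3) = -161*(-3) = 483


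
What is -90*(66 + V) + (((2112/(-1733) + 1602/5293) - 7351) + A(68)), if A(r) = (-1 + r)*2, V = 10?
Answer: -128950016383/9172769 ≈ -14058.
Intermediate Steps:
A(r) = -2 + 2*r
-90*(66 + V) + (((2112/(-1733) + 1602/5293) - 7351) + A(68)) = -90*(66 + 10) + (((2112/(-1733) + 1602/5293) - 7351) + (-2 + 2*68)) = -90*76 + (((2112*(-1/1733) + 1602*(1/5293)) - 7351) + (-2 + 136)) = -6840 + (((-2112/1733 + 1602/5293) - 7351) + 134) = -6840 + ((-8402550/9172769 - 7351) + 134) = -6840 + (-67437427469/9172769 + 134) = -6840 - 66208276423/9172769 = -128950016383/9172769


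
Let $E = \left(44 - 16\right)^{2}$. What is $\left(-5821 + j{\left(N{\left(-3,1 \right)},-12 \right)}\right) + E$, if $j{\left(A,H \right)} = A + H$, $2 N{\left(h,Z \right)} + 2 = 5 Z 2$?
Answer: $-5045$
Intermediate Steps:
$N{\left(h,Z \right)} = -1 + 5 Z$ ($N{\left(h,Z \right)} = -1 + \frac{5 Z 2}{2} = -1 + \frac{10 Z}{2} = -1 + 5 Z$)
$E = 784$ ($E = 28^{2} = 784$)
$\left(-5821 + j{\left(N{\left(-3,1 \right)},-12 \right)}\right) + E = \left(-5821 + \left(\left(-1 + 5 \cdot 1\right) - 12\right)\right) + 784 = \left(-5821 + \left(\left(-1 + 5\right) - 12\right)\right) + 784 = \left(-5821 + \left(4 - 12\right)\right) + 784 = \left(-5821 - 8\right) + 784 = -5829 + 784 = -5045$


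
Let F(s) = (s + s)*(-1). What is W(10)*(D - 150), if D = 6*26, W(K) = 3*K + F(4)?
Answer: 132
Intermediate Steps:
F(s) = -2*s (F(s) = (2*s)*(-1) = -2*s)
W(K) = -8 + 3*K (W(K) = 3*K - 2*4 = 3*K - 8 = -8 + 3*K)
D = 156
W(10)*(D - 150) = (-8 + 3*10)*(156 - 150) = (-8 + 30)*6 = 22*6 = 132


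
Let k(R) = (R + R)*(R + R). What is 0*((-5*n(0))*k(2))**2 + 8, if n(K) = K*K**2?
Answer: 8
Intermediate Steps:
n(K) = K**3
k(R) = 4*R**2 (k(R) = (2*R)*(2*R) = 4*R**2)
0*((-5*n(0))*k(2))**2 + 8 = 0*((-5*0**3)*(4*2**2))**2 + 8 = 0*((-5*0)*(4*4))**2 + 8 = 0*(0*16)**2 + 8 = 0*0**2 + 8 = 0*0 + 8 = 0 + 8 = 8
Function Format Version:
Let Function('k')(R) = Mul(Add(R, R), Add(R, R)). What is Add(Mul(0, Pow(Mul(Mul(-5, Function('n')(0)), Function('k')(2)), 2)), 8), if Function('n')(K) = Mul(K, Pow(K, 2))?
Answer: 8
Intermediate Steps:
Function('n')(K) = Pow(K, 3)
Function('k')(R) = Mul(4, Pow(R, 2)) (Function('k')(R) = Mul(Mul(2, R), Mul(2, R)) = Mul(4, Pow(R, 2)))
Add(Mul(0, Pow(Mul(Mul(-5, Function('n')(0)), Function('k')(2)), 2)), 8) = Add(Mul(0, Pow(Mul(Mul(-5, Pow(0, 3)), Mul(4, Pow(2, 2))), 2)), 8) = Add(Mul(0, Pow(Mul(Mul(-5, 0), Mul(4, 4)), 2)), 8) = Add(Mul(0, Pow(Mul(0, 16), 2)), 8) = Add(Mul(0, Pow(0, 2)), 8) = Add(Mul(0, 0), 8) = Add(0, 8) = 8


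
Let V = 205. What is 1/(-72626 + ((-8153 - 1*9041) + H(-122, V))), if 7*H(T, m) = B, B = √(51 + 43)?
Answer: -2200590/197656993753 - 7*√94/395313987506 ≈ -1.1134e-5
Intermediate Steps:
B = √94 ≈ 9.6954
H(T, m) = √94/7
1/(-72626 + ((-8153 - 1*9041) + H(-122, V))) = 1/(-72626 + ((-8153 - 1*9041) + √94/7)) = 1/(-72626 + ((-8153 - 9041) + √94/7)) = 1/(-72626 + (-17194 + √94/7)) = 1/(-89820 + √94/7)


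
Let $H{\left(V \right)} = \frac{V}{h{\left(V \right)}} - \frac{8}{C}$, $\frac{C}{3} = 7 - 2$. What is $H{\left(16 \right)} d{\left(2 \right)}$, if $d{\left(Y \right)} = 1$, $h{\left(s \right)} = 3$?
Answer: $\frac{24}{5} \approx 4.8$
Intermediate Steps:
$C = 15$ ($C = 3 \left(7 - 2\right) = 3 \cdot 5 = 15$)
$H{\left(V \right)} = - \frac{8}{15} + \frac{V}{3}$ ($H{\left(V \right)} = \frac{V}{3} - \frac{8}{15} = - \frac{8}{15} + \frac{V}{3}$)
$H{\left(16 \right)} d{\left(2 \right)} = \left(- \frac{8}{15} + \frac{1}{3} \cdot 16\right) 1 = \left(- \frac{8}{15} + \frac{16}{3}\right) 1 = \frac{24}{5} \cdot 1 = \frac{24}{5}$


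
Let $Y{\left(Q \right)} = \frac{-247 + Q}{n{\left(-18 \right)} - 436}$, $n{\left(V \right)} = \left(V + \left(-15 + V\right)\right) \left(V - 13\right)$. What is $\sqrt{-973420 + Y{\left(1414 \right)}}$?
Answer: $\frac{i \sqrt{1276176619285}}{1145} \approx 986.62 i$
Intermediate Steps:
$n{\left(V \right)} = \left(-15 + 2 V\right) \left(-13 + V\right)$
$Y{\left(Q \right)} = - \frac{247}{1145} + \frac{Q}{1145}$ ($Y{\left(Q \right)} = \frac{-247 + Q}{\left(195 - -738 + 2 \left(-18\right)^{2}\right) - 436} = \frac{-247 + Q}{\left(195 + 738 + 2 \cdot 324\right) - 436} = \frac{-247 + Q}{\left(195 + 738 + 648\right) - 436} = \frac{-247 + Q}{1581 - 436} = \frac{-247 + Q}{1145} = \left(-247 + Q\right) \frac{1}{1145} = - \frac{247}{1145} + \frac{Q}{1145}$)
$\sqrt{-973420 + Y{\left(1414 \right)}} = \sqrt{-973420 + \left(- \frac{247}{1145} + \frac{1}{1145} \cdot 1414\right)} = \sqrt{-973420 + \left(- \frac{247}{1145} + \frac{1414}{1145}\right)} = \sqrt{-973420 + \frac{1167}{1145}} = \sqrt{- \frac{1114564733}{1145}} = \frac{i \sqrt{1276176619285}}{1145}$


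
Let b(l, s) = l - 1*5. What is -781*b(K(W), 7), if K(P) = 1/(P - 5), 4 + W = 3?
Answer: 24211/6 ≈ 4035.2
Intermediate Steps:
W = -1 (W = -4 + 3 = -1)
K(P) = 1/(-5 + P)
b(l, s) = -5 + l (b(l, s) = l - 5 = -5 + l)
-781*b(K(W), 7) = -781*(-5 + 1/(-5 - 1)) = -781*(-5 + 1/(-6)) = -781*(-5 - ⅙) = -781*(-31/6) = 24211/6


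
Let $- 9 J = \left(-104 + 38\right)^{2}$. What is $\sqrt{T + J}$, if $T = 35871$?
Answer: $\sqrt{35387} \approx 188.11$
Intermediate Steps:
$J = -484$ ($J = - \frac{\left(-104 + 38\right)^{2}}{9} = - \frac{\left(-66\right)^{2}}{9} = \left(- \frac{1}{9}\right) 4356 = -484$)
$\sqrt{T + J} = \sqrt{35871 - 484} = \sqrt{35387}$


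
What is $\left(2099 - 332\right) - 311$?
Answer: $1456$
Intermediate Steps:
$\left(2099 - 332\right) - 311 = 1767 - 311 = 1456$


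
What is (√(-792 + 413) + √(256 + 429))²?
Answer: 306 + 2*I*√259615 ≈ 306.0 + 1019.0*I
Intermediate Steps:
(√(-792 + 413) + √(256 + 429))² = (√(-379) + √685)² = (I*√379 + √685)² = (√685 + I*√379)²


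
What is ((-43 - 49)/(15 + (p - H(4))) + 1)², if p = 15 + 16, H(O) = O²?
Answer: 961/225 ≈ 4.2711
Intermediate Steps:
p = 31
((-43 - 49)/(15 + (p - H(4))) + 1)² = ((-43 - 49)/(15 + (31 - 1*4²)) + 1)² = (-92/(15 + (31 - 1*16)) + 1)² = (-92/(15 + (31 - 16)) + 1)² = (-92/(15 + 15) + 1)² = (-92/30 + 1)² = (-92*1/30 + 1)² = (-46/15 + 1)² = (-31/15)² = 961/225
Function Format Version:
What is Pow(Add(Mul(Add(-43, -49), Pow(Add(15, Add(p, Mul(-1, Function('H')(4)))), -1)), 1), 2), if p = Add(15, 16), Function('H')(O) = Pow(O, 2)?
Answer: Rational(961, 225) ≈ 4.2711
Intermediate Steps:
p = 31
Pow(Add(Mul(Add(-43, -49), Pow(Add(15, Add(p, Mul(-1, Function('H')(4)))), -1)), 1), 2) = Pow(Add(Mul(Add(-43, -49), Pow(Add(15, Add(31, Mul(-1, Pow(4, 2)))), -1)), 1), 2) = Pow(Add(Mul(-92, Pow(Add(15, Add(31, Mul(-1, 16))), -1)), 1), 2) = Pow(Add(Mul(-92, Pow(Add(15, Add(31, -16)), -1)), 1), 2) = Pow(Add(Mul(-92, Pow(Add(15, 15), -1)), 1), 2) = Pow(Add(Mul(-92, Pow(30, -1)), 1), 2) = Pow(Add(Mul(-92, Rational(1, 30)), 1), 2) = Pow(Add(Rational(-46, 15), 1), 2) = Pow(Rational(-31, 15), 2) = Rational(961, 225)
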